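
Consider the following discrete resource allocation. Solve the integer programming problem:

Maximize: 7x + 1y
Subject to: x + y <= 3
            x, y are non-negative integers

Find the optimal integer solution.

Objective: 7x + 1y, constraint: x + y <= 3
Coefficient of x is 7 >= coefficient of y is 1, so allocate the entire budget to x.
Optimal: x = 3, y = 0, value = 21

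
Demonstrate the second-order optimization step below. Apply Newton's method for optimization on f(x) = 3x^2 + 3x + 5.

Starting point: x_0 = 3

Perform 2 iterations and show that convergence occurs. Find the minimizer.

f(x) = 3x^2 + 3x + 5, f'(x) = 6x + (3), f''(x) = 6
Step 1: f'(3) = 21, x_1 = 3 - 21/6 = -1/2
Step 2: f'(-1/2) = 0, x_2 = -1/2 (converged)
Newton's method converges in 1 step for quadratics.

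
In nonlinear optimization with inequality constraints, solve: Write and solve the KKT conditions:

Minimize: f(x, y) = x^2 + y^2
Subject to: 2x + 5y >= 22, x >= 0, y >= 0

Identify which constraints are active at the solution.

KKT conditions for min x^2 + y^2 s.t. 2x + 5y >= 22, x >= 0, y >= 0:
Stationarity: 2x = mu*2 + mu_x, 2y = mu*5 + mu_y, with mu, mu_x, mu_y >= 0
Complementary slackness: mu*(2x + 5y - 22) = 0, mu_x*x = 0, mu_y*y = 0
(0, 0) is infeasible (2*0 + 5*0 < 22), so if mu = 0 stationarity would force x = mu_x/2 >= 0, y = mu_y/2 >= 0 with mu_x*x = mu_y*y = 0, i.e. x = y = 0: contradiction. Hence mu > 0 and 2x + 5y = 22 is active.
Try x > 0, y > 0 (so mu_x = mu_y = 0): x = 2*mu/2, y = 5*mu/2
Substitute: 2*(2*mu/2) + 5*(5*mu/2) = 22
  mu*29/2 = 22 => mu = 44/29
x* = 44/29 > 0, y* = 110/29 > 0, consistent with mu_x = mu_y = 0.
f is convex and the constraints are linear, so this KKT point is the global minimum.
f* = 484/29
Active constraints: 2x + 5y >= 22 (holds with equality, mu = 44/29 > 0); x >= 0 and y >= 0 are inactive (mu_x = mu_y = 0).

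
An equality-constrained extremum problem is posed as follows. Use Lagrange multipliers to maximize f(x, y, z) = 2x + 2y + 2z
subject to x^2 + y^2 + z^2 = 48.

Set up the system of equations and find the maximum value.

Lagrange conditions: 2 = 2*lambda*x, 2 = 2*lambda*y, 2 = 2*lambda*z
So x:2 = y:2 = z:2, i.e. x = 2t, y = 2t, z = 2t
Constraint: t^2*(2^2 + 2^2 + 2^2) = 48
  t^2 * 12 = 48  =>  t = sqrt(4)
Maximum = 2*2t + 2*2t + 2*2t = 12*sqrt(4) = 24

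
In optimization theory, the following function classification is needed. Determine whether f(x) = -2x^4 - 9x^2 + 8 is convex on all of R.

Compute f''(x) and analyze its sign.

f(x) = -2x^4 - 9x^2 + 8
f'(x) = -8x^3 + -18x
f''(x) = -24x^2 + -18
f''(x) = -24x^2 + -18 <= -18 < 0 for all x
Therefore, f is concave on R.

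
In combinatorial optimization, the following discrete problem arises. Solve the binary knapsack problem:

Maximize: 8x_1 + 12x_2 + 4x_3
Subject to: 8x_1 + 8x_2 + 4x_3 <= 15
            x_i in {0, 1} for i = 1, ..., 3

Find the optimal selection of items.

Items: item 1 (v=8, w=8), item 2 (v=12, w=8), item 3 (v=4, w=4)
Capacity: 15
Checking all 8 subsets (w = total weight, v = total value):
  {}: w = 0, v = 0
  {1}: w = 8, v = 8
  {2}: w = 8, v = 12
  {3}: w = 4, v = 4
  {1, 2}: w = 16 > 15, infeasible
  {1, 3}: w = 12, v = 12
  {2, 3}: w = 12, v = 16
  {1, 2, 3}: w = 20 > 15, infeasible
Best feasible subset: items [2, 3]
Total weight: 12 <= 15, total value: 16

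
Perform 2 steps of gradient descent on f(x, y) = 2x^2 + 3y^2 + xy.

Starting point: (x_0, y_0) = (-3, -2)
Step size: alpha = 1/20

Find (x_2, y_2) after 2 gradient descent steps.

f(x,y) = 2x^2 + 3y^2 + xy
grad_x = 4x + 1y, grad_y = 6y + 1x
Step 1: grad = (-14, -15), (-23/10, -5/4)
Step 2: grad = (-209/20, -49/5), (-711/400, -19/25)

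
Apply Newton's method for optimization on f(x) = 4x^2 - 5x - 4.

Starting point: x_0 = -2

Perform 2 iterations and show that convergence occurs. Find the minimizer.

f(x) = 4x^2 - 5x - 4, f'(x) = 8x + (-5), f''(x) = 8
Step 1: f'(-2) = -21, x_1 = -2 - -21/8 = 5/8
Step 2: f'(5/8) = 0, x_2 = 5/8 (converged)
Newton's method converges in 1 step for quadratics.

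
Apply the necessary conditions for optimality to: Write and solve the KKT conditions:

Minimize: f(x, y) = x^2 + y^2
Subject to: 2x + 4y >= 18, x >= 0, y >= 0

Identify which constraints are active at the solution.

KKT conditions for min x^2 + y^2 s.t. 2x + 4y >= 18, x >= 0, y >= 0:
Stationarity: 2x = mu*2 + mu_x, 2y = mu*4 + mu_y, with mu, mu_x, mu_y >= 0
Complementary slackness: mu*(2x + 4y - 18) = 0, mu_x*x = 0, mu_y*y = 0
(0, 0) is infeasible (2*0 + 4*0 < 18), so if mu = 0 stationarity would force x = mu_x/2 >= 0, y = mu_y/2 >= 0 with mu_x*x = mu_y*y = 0, i.e. x = y = 0: contradiction. Hence mu > 0 and 2x + 4y = 18 is active.
Try x > 0, y > 0 (so mu_x = mu_y = 0): x = 2*mu/2, y = 4*mu/2
Substitute: 2*(2*mu/2) + 4*(4*mu/2) = 18
  mu*20/2 = 18 => mu = 9/5
x* = 9/5 > 0, y* = 18/5 > 0, consistent with mu_x = mu_y = 0.
f is convex and the constraints are linear, so this KKT point is the global minimum.
f* = 81/5
Active constraints: 2x + 4y >= 18 (holds with equality, mu = 9/5 > 0); x >= 0 and y >= 0 are inactive (mu_x = mu_y = 0).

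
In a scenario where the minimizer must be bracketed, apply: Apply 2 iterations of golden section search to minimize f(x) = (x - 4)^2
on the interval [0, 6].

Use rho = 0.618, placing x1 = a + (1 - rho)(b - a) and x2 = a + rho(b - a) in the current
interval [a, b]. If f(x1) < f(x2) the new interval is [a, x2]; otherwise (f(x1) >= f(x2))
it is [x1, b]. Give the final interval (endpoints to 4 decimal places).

Golden section search for min of f(x) = (x - 4)^2 on [0, 6].
Each step: x1 = a + (1 - rho)(b - a), x2 = a + rho(b - a); if f(x1) < f(x2) keep [a, x2], otherwise keep [x1, b].
Step 1: [0.0000, 6.0000], x1=2.2920 (f=2.9173), x2=3.7080 (f=0.0853); f(x1) > f(x2) => keep [2.2920, 6.0000]
Step 2: [2.2920, 6.0000], x1=3.7085 (f=0.0850), x2=4.5835 (f=0.3405); f(x1) < f(x2) => keep [2.2920, 4.5835]
Final interval: [2.2920, 4.5835]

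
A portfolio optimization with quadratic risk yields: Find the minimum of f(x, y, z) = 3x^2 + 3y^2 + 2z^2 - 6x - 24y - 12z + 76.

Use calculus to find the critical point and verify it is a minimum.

f(x,y,z) = 3x^2 + 3y^2 + 2z^2 - 6x - 24y - 12z + 76
df/dx = 6x + (-6) = 0 => x = 1
df/dy = 6y + (-24) = 0 => y = 4
df/dz = 4z + (-12) = 0 => z = 3
f(1,4,3) = 3*(1)^2 + 3*(4)^2 + 2*(3)^2 + -6*(1) + -24*(4) + -12*(3) + 76 = 7
Hessian is diagonal with entries 6, 6, 4 > 0, confirmed minimum.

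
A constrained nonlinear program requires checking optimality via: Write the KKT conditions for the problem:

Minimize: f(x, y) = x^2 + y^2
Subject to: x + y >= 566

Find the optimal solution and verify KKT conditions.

KKT conditions for min x^2 + y^2 s.t. x + y >= 566:
Stationarity: 2x = mu, 2y = mu
So x = y = mu/2.
Complementary slackness: mu*(x + y - 566) = 0
Primal feasibility: x + y >= 566; dual feasibility: mu >= 0
If mu = 0 then x = y = 0, but 0 + 0 < 566 is infeasible, so the constraint is active.
Constraint active: x + y = 2*(mu/2) = 566 => mu = 566
x = y = 283, f = 160178
Verify: stationarity 2*283 = 566 = mu; primal 283 + 283 = 566 >= 566; dual mu = 566 >= 0; complementary slackness 566*(566 - 566) = 0. All KKT conditions hold.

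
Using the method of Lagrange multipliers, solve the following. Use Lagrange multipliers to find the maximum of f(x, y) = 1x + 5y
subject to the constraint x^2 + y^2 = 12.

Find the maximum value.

Set up Lagrange conditions: grad f = lambda * grad g
  1 = 2*lambda*x
  5 = 2*lambda*y
From these: x/y = 1/5, so x = 1t, y = 5t for some t.
Substitute into constraint: (1t)^2 + (5t)^2 = 12
  t^2 * 26 = 12
  t = sqrt(12/26)
Maximum = 1*x + 5*y = (1^2 + 5^2)*t = 26 * sqrt(12/26) = sqrt(312)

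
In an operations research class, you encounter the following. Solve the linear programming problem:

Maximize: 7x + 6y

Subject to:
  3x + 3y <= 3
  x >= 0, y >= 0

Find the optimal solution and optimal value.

The feasible region has vertices at [(0, 0), (1, 0), (0, 1)].
Checking objective 7x + 6y at each vertex:
  (0, 0): 7*0 + 6*0 = 0
  (1, 0): 7*1 + 6*0 = 7
  (0, 1): 7*0 + 6*1 = 6
Maximum is 7 at (1, 0).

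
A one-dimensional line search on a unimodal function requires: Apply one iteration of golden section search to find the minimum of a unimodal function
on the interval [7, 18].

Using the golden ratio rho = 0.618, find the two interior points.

Golden section search on [7, 18].
Golden ratio rho = 0.618 (approx).
Interior points:
  x_1 = 7 + (1-0.618)*11 = 11.2020
  x_2 = 7 + 0.618*11 = 13.7980
Compare f(x_1) and f(x_2) to determine which subinterval to keep.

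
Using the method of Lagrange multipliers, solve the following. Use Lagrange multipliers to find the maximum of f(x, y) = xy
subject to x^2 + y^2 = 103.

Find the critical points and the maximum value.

Lagrange conditions: y = 2*lambda*x and x = 2*lambda*y
If x = 0 then y = 0, violating the constraint, so x, y != 0.
Dividing: y/x = x/y => x^2 = y^2 => y = x or y = -x
Constraint: 2x^2 = 103 => x^2 = 103/2 => x = +/-sqrt(103/2)
Critical points: (sqrt(103/2), sqrt(103/2)), (-sqrt(103/2), -sqrt(103/2)), (sqrt(103/2), -sqrt(103/2)), (-sqrt(103/2), sqrt(103/2))
  y = x:  xy = x^2 = 103/2  at (sqrt(103/2), sqrt(103/2)) and (-sqrt(103/2), -sqrt(103/2))
  y = -x: xy = -x^2 = -103/2 at (sqrt(103/2), -sqrt(103/2)) and (-sqrt(103/2), sqrt(103/2))
Maximum xy = 103/2 at (sqrt(103/2), sqrt(103/2)) and (-sqrt(103/2), -sqrt(103/2))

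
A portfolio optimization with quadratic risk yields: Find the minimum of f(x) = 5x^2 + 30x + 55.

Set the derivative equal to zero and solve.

f(x) = 5x^2 + 30x + 55
f'(x) = 10x + (30) = 0
x = -30/10 = -3
f(-3) = 10
Since f''(x) = 10 > 0, this is a minimum.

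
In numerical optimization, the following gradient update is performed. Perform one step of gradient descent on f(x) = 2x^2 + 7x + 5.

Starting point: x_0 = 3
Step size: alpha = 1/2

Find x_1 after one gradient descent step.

f(x) = 2x^2 + 7x + 5
f'(x) = 4x + 7
f'(3) = 4*3 + (7) = 19
x_1 = x_0 - alpha * f'(x_0) = 3 - 1/2 * 19 = -13/2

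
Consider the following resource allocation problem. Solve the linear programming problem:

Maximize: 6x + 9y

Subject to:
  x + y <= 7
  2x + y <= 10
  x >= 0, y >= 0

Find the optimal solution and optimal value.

Feasible vertices: (0, 0), (0, 7), (3, 4), (5, 0)
Objective 6x + 9y at each:
  (0, 0): 0
  (0, 7): 63
  (3, 4): 54
  (5, 0): 30
Maximum is 63 at (0, 7).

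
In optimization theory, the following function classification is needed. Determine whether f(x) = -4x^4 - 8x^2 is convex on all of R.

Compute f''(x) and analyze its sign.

f(x) = -4x^4 - 8x^2
f'(x) = -16x^3 + -16x
f''(x) = -48x^2 + -16
f''(x) = -48x^2 + -16 <= -16 < 0 for all x
Therefore, f is concave on R.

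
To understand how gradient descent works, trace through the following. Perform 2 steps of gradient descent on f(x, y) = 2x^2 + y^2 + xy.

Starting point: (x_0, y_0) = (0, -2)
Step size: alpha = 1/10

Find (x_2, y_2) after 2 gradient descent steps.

f(x,y) = 2x^2 + y^2 + xy
grad_x = 4x + 1y, grad_y = 2y + 1x
Step 1: grad = (-2, -4), (1/5, -8/5)
Step 2: grad = (-4/5, -3), (7/25, -13/10)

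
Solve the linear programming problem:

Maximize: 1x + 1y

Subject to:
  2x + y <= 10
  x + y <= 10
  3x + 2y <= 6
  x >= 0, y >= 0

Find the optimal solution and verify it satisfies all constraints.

Feasible vertices: (0, 0), (0, 3), (2, 0)
Objective 1x + 1y at each vertex:
  (0, 0): 0
  (0, 3): 3
  (2, 0): 2
Maximum is 3 at (0, 3).
Verify constraints at (x, y) = (0, 3):
  2*0 + 1*3 = 3 <= 10
  1*0 + 1*3 = 3 <= 10
  3*0 + 2*3 = 6 <= 6 (active)
  x = 0 >= 0, y = 3 >= 0. All constraints satisfied.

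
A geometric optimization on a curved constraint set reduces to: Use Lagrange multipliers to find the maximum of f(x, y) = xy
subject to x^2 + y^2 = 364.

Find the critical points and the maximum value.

Lagrange conditions: y = 2*lambda*x and x = 2*lambda*y
If x = 0 then y = 0, violating the constraint, so x, y != 0.
Dividing: y/x = x/y => x^2 = y^2 => y = x or y = -x
Constraint: 2x^2 = 364 => x^2 = 182 => x = +/-sqrt(182)
Critical points: (sqrt(182), sqrt(182)), (-sqrt(182), -sqrt(182)), (sqrt(182), -sqrt(182)), (-sqrt(182), sqrt(182))
  y = x:  xy = x^2 = 182  at (sqrt(182), sqrt(182)) and (-sqrt(182), -sqrt(182))
  y = -x: xy = -x^2 = -182 at (sqrt(182), -sqrt(182)) and (-sqrt(182), sqrt(182))
Maximum xy = 182 at (sqrt(182), sqrt(182)) and (-sqrt(182), -sqrt(182))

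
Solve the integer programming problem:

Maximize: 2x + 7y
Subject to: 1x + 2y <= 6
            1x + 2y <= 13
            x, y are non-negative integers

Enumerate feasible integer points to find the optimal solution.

Constraint 1: 1x + 2y <= 6
Constraint 2: 1x + 2y <= 13
Feasible x range (need y >= 0): 0 <= x <= min(6/1, 13/1) => x in {0, ..., 6}.
Enumerate feasible integer points row by row (the coefficient of y is 7 > 0, so for each x the largest feasible y gives the best value):
  x = 0: y <= min((6 - 1*0)/2, (13 - 1*0)/2) => y in {0, ..., 3}; best 2*0 + 7*3 = 21
  x = 1: y <= min((6 - 1*1)/2, (13 - 1*1)/2) => y in {0, ..., 2}; best 2*1 + 7*2 = 16
  x = 2: y <= min((6 - 1*2)/2, (13 - 1*2)/2) => y in {0, ..., 2}; best 2*2 + 7*2 = 18
  x = 3: y <= min((6 - 1*3)/2, (13 - 1*3)/2) => y in {0, ..., 1}; best 2*3 + 7*1 = 13
  x = 4: y <= min((6 - 1*4)/2, (13 - 1*4)/2) => y in {0, ..., 1}; best 2*4 + 7*1 = 15
  x = 5: y <= min((6 - 1*5)/2, (13 - 1*5)/2) => y in {0}; best 2*5 + 7*0 = 10
  x = 6: y <= min((6 - 1*6)/2, (13 - 1*6)/2) => y in {0}; best 2*6 + 7*0 = 12
The maximum 2x + 7y = 21 is achieved at x = 0, y = 3.
Check: 1*0 + 2*3 = 6 <= 6 and 1*0 + 2*3 = 6 <= 13.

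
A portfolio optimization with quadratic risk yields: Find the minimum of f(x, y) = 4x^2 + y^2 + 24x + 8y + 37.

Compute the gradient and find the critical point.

f(x,y) = 4x^2 + y^2 + 24x + 8y + 37
df/dx = 8x + (24) = 0  =>  x = -3
df/dy = 2y + (8) = 0  =>  y = -4
f(-3, -4) = 4*(-3)^2 + 1*(-4)^2 + 24*(-3) + 8*(-4) + 37 = -15
Hessian is diagonal with entries 8, 2 > 0, so this is a minimum.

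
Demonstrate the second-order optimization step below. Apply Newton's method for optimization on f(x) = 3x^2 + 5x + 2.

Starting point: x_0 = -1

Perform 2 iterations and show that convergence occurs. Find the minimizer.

f(x) = 3x^2 + 5x + 2, f'(x) = 6x + (5), f''(x) = 6
Step 1: f'(-1) = -1, x_1 = -1 - -1/6 = -5/6
Step 2: f'(-5/6) = 0, x_2 = -5/6 (converged)
Newton's method converges in 1 step for quadratics.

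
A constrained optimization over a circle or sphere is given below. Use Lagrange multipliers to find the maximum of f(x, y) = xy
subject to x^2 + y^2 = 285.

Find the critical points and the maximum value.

Lagrange conditions: y = 2*lambda*x and x = 2*lambda*y
If x = 0 then y = 0, violating the constraint, so x, y != 0.
Dividing: y/x = x/y => x^2 = y^2 => y = x or y = -x
Constraint: 2x^2 = 285 => x^2 = 285/2 => x = +/-sqrt(285/2)
Critical points: (sqrt(285/2), sqrt(285/2)), (-sqrt(285/2), -sqrt(285/2)), (sqrt(285/2), -sqrt(285/2)), (-sqrt(285/2), sqrt(285/2))
  y = x:  xy = x^2 = 285/2  at (sqrt(285/2), sqrt(285/2)) and (-sqrt(285/2), -sqrt(285/2))
  y = -x: xy = -x^2 = -285/2 at (sqrt(285/2), -sqrt(285/2)) and (-sqrt(285/2), sqrt(285/2))
Maximum xy = 285/2 at (sqrt(285/2), sqrt(285/2)) and (-sqrt(285/2), -sqrt(285/2))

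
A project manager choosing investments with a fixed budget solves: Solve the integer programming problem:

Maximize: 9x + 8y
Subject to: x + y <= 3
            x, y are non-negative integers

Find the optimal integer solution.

Objective: 9x + 8y, constraint: x + y <= 3
Coefficient of x is 9 >= coefficient of y is 8, so allocate the entire budget to x.
Optimal: x = 3, y = 0, value = 27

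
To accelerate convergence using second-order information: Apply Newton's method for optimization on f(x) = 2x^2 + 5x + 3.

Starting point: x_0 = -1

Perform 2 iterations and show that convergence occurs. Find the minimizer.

f(x) = 2x^2 + 5x + 3, f'(x) = 4x + (5), f''(x) = 4
Step 1: f'(-1) = 1, x_1 = -1 - 1/4 = -5/4
Step 2: f'(-5/4) = 0, x_2 = -5/4 (converged)
Newton's method converges in 1 step for quadratics.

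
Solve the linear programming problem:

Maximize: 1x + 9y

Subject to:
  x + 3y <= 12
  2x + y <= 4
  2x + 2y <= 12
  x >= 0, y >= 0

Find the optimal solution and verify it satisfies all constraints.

Feasible vertices: (0, 0), (0, 4), (2, 0)
Objective 1x + 9y at each vertex:
  (0, 0): 0
  (0, 4): 36
  (2, 0): 2
Maximum is 36 at (0, 4).
Verify constraints at (x, y) = (0, 4):
  1*0 + 3*4 = 12 <= 12 (active)
  2*0 + 1*4 = 4 <= 4 (active)
  2*0 + 2*4 = 8 <= 12
  x = 0 >= 0, y = 4 >= 0. All constraints satisfied.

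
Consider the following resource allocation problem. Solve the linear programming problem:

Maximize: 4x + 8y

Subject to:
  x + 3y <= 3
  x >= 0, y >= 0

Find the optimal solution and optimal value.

The feasible region has vertices at [(0, 0), (3, 0), (0, 1)].
Checking objective 4x + 8y at each vertex:
  (0, 0): 4*0 + 8*0 = 0
  (3, 0): 4*3 + 8*0 = 12
  (0, 1): 4*0 + 8*1 = 8
Maximum is 12 at (3, 0).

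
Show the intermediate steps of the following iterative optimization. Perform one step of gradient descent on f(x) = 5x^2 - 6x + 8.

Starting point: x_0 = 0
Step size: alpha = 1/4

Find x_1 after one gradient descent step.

f(x) = 5x^2 - 6x + 8
f'(x) = 10x - 6
f'(0) = 10*0 + (-6) = -6
x_1 = x_0 - alpha * f'(x_0) = 0 - 1/4 * -6 = 3/2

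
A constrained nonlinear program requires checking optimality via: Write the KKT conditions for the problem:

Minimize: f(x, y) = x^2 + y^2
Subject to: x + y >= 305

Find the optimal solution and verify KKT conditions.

KKT conditions for min x^2 + y^2 s.t. x + y >= 305:
Stationarity: 2x = mu, 2y = mu
So x = y = mu/2.
Complementary slackness: mu*(x + y - 305) = 0
Primal feasibility: x + y >= 305; dual feasibility: mu >= 0
If mu = 0 then x = y = 0, but 0 + 0 < 305 is infeasible, so the constraint is active.
Constraint active: x + y = 2*(mu/2) = 305 => mu = 305
x = y = 305/2, f = 93025/2
Verify: stationarity 2*(305/2) = 305 = mu; primal 305/2 + 305/2 = 305 >= 305; dual mu = 305 >= 0; complementary slackness 305*(305 - 305) = 0. All KKT conditions hold.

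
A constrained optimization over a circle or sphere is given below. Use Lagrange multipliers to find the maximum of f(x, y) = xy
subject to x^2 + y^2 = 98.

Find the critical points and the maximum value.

Lagrange conditions: y = 2*lambda*x and x = 2*lambda*y
If x = 0 then y = 0, violating the constraint, so x, y != 0.
Dividing: y/x = x/y => x^2 = y^2 => y = x or y = -x
Constraint: 2x^2 = 98 => x^2 = 49 => x = +/-7
Critical points: (7, 7), (-7, -7), (7, -7), (-7, 7)
  y = x:  xy = x^2 = 49  at (7, 7) and (-7, -7)
  y = -x: xy = -x^2 = -49 at (7, -7) and (-7, 7)
Maximum xy = 49 at (7, 7) and (-7, -7)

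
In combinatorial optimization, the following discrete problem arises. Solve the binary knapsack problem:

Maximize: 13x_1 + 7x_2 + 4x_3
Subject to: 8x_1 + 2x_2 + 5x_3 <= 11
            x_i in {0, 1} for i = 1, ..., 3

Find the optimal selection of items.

Items: item 1 (v=13, w=8), item 2 (v=7, w=2), item 3 (v=4, w=5)
Capacity: 11
Checking all 8 subsets (w = total weight, v = total value):
  {}: w = 0, v = 0
  {1}: w = 8, v = 13
  {2}: w = 2, v = 7
  {3}: w = 5, v = 4
  {1, 2}: w = 10, v = 20
  {1, 3}: w = 13 > 11, infeasible
  {2, 3}: w = 7, v = 11
  {1, 2, 3}: w = 15 > 11, infeasible
Best feasible subset: items [1, 2]
Total weight: 10 <= 11, total value: 20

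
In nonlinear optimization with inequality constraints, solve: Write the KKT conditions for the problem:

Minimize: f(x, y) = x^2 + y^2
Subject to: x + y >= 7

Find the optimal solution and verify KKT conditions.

KKT conditions for min x^2 + y^2 s.t. x + y >= 7:
Stationarity: 2x = mu, 2y = mu
So x = y = mu/2.
Complementary slackness: mu*(x + y - 7) = 0
Primal feasibility: x + y >= 7; dual feasibility: mu >= 0
If mu = 0 then x = y = 0, but 0 + 0 < 7 is infeasible, so the constraint is active.
Constraint active: x + y = 2*(mu/2) = 7 => mu = 7
x = y = 7/2, f = 49/2
Verify: stationarity 2*(7/2) = 7 = mu; primal 7/2 + 7/2 = 7 >= 7; dual mu = 7 >= 0; complementary slackness 7*(7 - 7) = 0. All KKT conditions hold.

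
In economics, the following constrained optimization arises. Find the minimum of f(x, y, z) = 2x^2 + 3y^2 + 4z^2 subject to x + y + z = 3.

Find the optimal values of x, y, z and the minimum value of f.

Using Lagrange multipliers on f = 2x^2 + 3y^2 + 4z^2 with constraint x + y + z = 3:
Conditions: 2*2*x = lambda, 2*3*y = lambda, 2*4*z = lambda
So x = lambda/4, y = lambda/6, z = lambda/8
Substituting into constraint: lambda * (13/24) = 3
lambda = 72/13
x = 18/13, y = 12/13, z = 9/13
Minimum value = 108/13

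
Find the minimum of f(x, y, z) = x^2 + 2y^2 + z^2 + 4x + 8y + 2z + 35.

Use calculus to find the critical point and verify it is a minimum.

f(x,y,z) = x^2 + 2y^2 + z^2 + 4x + 8y + 2z + 35
df/dx = 2x + (4) = 0 => x = -2
df/dy = 4y + (8) = 0 => y = -2
df/dz = 2z + (2) = 0 => z = -1
f(-2,-2,-1) = 1*(-2)^2 + 2*(-2)^2 + 1*(-1)^2 + 4*(-2) + 8*(-2) + 2*(-1) + 35 = 22
Hessian is diagonal with entries 2, 4, 2 > 0, confirmed minimum.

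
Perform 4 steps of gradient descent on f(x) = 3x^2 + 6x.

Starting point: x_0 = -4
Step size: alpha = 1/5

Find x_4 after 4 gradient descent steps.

f(x) = 3x^2 + 6x, f'(x) = 6x + (6)
Step 1: f'(-4) = -18, x_1 = -4 - 1/5 * -18 = -2/5
Step 2: f'(-2/5) = 18/5, x_2 = -2/5 - 1/5 * 18/5 = -28/25
Step 3: f'(-28/25) = -18/25, x_3 = -28/25 - 1/5 * -18/25 = -122/125
Step 4: f'(-122/125) = 18/125, x_4 = -122/125 - 1/5 * 18/125 = -628/625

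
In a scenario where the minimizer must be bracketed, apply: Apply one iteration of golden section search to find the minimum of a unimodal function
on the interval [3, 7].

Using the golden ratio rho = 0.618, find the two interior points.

Golden section search on [3, 7].
Golden ratio rho = 0.618 (approx).
Interior points:
  x_1 = 3 + (1-0.618)*4 = 4.5280
  x_2 = 3 + 0.618*4 = 5.4720
Compare f(x_1) and f(x_2) to determine which subinterval to keep.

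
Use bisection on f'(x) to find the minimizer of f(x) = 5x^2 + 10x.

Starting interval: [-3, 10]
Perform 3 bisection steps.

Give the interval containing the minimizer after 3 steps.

Finding critical point of f(x) = 5x^2 + 10x using bisection on f'(x) = 10x + 10.
f'(x) = 0 when x = -1.
Starting interval: [-3, 10]
Step 1: mid = 7/2, f'(mid) = 45, new interval = [-3, 7/2]
Step 2: mid = 1/4, f'(mid) = 25/2, new interval = [-3, 1/4]
Step 3: mid = -11/8, f'(mid) = -15/4, new interval = [-11/8, 1/4]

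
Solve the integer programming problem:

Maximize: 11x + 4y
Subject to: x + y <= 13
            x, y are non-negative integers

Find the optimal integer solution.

Objective: 11x + 4y, constraint: x + y <= 13
Coefficient of x is 11 >= coefficient of y is 4, so allocate the entire budget to x.
Optimal: x = 13, y = 0, value = 143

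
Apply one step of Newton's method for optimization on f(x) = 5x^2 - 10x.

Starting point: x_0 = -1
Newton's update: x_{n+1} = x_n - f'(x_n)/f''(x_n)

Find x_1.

f(x) = 5x^2 - 10x
f'(x) = 10x + (-10), f''(x) = 10
Newton step: x_1 = x_0 - f'(x_0)/f''(x_0)
f'(-1) = -20
x_1 = -1 - -20/10 = 1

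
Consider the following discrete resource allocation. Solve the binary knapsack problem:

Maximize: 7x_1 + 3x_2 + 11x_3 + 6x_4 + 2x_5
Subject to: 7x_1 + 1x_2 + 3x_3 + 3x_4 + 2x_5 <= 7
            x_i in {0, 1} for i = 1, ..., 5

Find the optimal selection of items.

Items: item 1 (v=7, w=7), item 2 (v=3, w=1), item 3 (v=11, w=3), item 4 (v=6, w=3), item 5 (v=2, w=2)
Capacity: 7
Checking all 32 subsets (w = total weight, v = total value):
  {}: w = 0, v = 0
  {1}: w = 7, v = 7
  {2}: w = 1, v = 3
  {3}: w = 3, v = 11
  {4}: w = 3, v = 6
  {5}: w = 2, v = 2
  {1, 2}: w = 8 > 7, infeasible
  {1, 3}: w = 10 > 7, infeasible
  {1, 4}: w = 10 > 7, infeasible
  {1, 5}: w = 9 > 7, infeasible
  {2, 3}: w = 4, v = 14
  {2, 4}: w = 4, v = 9
  {2, 5}: w = 3, v = 5
  {3, 4}: w = 6, v = 17
  {3, 5}: w = 5, v = 13
  {4, 5}: w = 5, v = 8
  {1, 2, 3}: w = 11 > 7, infeasible
  {1, 2, 4}: w = 11 > 7, infeasible
  {1, 2, 5}: w = 10 > 7, infeasible
  {1, 3, 4}: w = 13 > 7, infeasible
  {1, 3, 5}: w = 12 > 7, infeasible
  {1, 4, 5}: w = 12 > 7, infeasible
  {2, 3, 4}: w = 7, v = 20
  {2, 3, 5}: w = 6, v = 16
  {2, 4, 5}: w = 6, v = 11
  {3, 4, 5}: w = 8 > 7, infeasible
  {1, 2, 3, 4}: w = 14 > 7, infeasible
  {1, 2, 3, 5}: w = 13 > 7, infeasible
  {1, 2, 4, 5}: w = 13 > 7, infeasible
  {1, 3, 4, 5}: w = 15 > 7, infeasible
  {2, 3, 4, 5}: w = 9 > 7, infeasible
  {1, 2, 3, 4, 5}: w = 16 > 7, infeasible
Best feasible subset: items [2, 3, 4]
Total weight: 7 <= 7, total value: 20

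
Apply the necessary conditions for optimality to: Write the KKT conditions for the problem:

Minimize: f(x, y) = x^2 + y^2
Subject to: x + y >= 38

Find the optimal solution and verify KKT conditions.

KKT conditions for min x^2 + y^2 s.t. x + y >= 38:
Stationarity: 2x = mu, 2y = mu
So x = y = mu/2.
Complementary slackness: mu*(x + y - 38) = 0
Primal feasibility: x + y >= 38; dual feasibility: mu >= 0
If mu = 0 then x = y = 0, but 0 + 0 < 38 is infeasible, so the constraint is active.
Constraint active: x + y = 2*(mu/2) = 38 => mu = 38
x = y = 19, f = 722
Verify: stationarity 2*19 = 38 = mu; primal 19 + 19 = 38 >= 38; dual mu = 38 >= 0; complementary slackness 38*(38 - 38) = 0. All KKT conditions hold.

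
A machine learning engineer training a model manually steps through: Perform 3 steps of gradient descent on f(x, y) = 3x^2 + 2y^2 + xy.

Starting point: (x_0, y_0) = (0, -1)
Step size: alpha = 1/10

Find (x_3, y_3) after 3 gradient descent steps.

f(x,y) = 3x^2 + 2y^2 + xy
grad_x = 6x + 1y, grad_y = 4y + 1x
Step 1: grad = (-1, -4), (1/10, -3/5)
Step 2: grad = (0, -23/10), (1/10, -37/100)
Step 3: grad = (23/100, -69/50), (77/1000, -29/125)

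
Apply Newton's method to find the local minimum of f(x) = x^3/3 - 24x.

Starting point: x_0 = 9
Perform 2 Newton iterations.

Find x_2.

f(x) = x^3/3 - 24x
f'(x) = x^2 - 24, f''(x) = 2x
Newton update: x_{n+1} = x_n - (x_n^2 - 24)/(2*x_n)
Step 1: x_0 = 9, f'=57, f''=18, x_1 = 35/6
Step 2: x_1 = 35/6, f'=361/36, f''=35/3, x_2 = 2089/420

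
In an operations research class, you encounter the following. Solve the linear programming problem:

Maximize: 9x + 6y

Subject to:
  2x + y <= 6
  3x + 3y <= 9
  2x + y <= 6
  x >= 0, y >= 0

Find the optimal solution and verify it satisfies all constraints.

Feasible vertices: (0, 0), (0, 3), (3, 0)
Objective 9x + 6y at each vertex:
  (0, 0): 0
  (0, 3): 18
  (3, 0): 27
Maximum is 27 at (3, 0).
Verify constraints at (x, y) = (3, 0):
  2*3 + 1*0 = 6 <= 6 (active)
  3*3 + 3*0 = 9 <= 9 (active)
  2*3 + 1*0 = 6 <= 6 (active)
  x = 3 >= 0, y = 0 >= 0. All constraints satisfied.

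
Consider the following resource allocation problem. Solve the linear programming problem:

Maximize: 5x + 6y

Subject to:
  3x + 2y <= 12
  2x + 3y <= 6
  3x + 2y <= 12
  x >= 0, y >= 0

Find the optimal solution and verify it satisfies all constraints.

Feasible vertices: (0, 0), (0, 2), (3, 0)
Objective 5x + 6y at each vertex:
  (0, 0): 0
  (0, 2): 12
  (3, 0): 15
Maximum is 15 at (3, 0).
Verify constraints at (x, y) = (3, 0):
  3*3 + 2*0 = 9 <= 12
  2*3 + 3*0 = 6 <= 6 (active)
  3*3 + 2*0 = 9 <= 12
  x = 3 >= 0, y = 0 >= 0. All constraints satisfied.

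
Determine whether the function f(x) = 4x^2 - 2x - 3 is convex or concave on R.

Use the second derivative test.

f(x) = 4x^2 - 2x - 3
f'(x) = 8x - 2
f''(x) = 8
Since f''(x) = 8 > 0 for all x, f is convex on R.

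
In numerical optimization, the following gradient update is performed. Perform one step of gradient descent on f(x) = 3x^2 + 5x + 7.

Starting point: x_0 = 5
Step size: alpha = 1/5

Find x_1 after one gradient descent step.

f(x) = 3x^2 + 5x + 7
f'(x) = 6x + 5
f'(5) = 6*5 + (5) = 35
x_1 = x_0 - alpha * f'(x_0) = 5 - 1/5 * 35 = -2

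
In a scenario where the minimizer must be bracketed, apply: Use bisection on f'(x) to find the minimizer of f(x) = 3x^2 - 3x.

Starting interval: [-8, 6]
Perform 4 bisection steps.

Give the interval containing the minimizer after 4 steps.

Finding critical point of f(x) = 3x^2 - 3x using bisection on f'(x) = 6x + -3.
f'(x) = 0 when x = 1/2.
Starting interval: [-8, 6]
Step 1: mid = -1, f'(mid) = -9, new interval = [-1, 6]
Step 2: mid = 5/2, f'(mid) = 12, new interval = [-1, 5/2]
Step 3: mid = 3/4, f'(mid) = 3/2, new interval = [-1, 3/4]
Step 4: mid = -1/8, f'(mid) = -15/4, new interval = [-1/8, 3/4]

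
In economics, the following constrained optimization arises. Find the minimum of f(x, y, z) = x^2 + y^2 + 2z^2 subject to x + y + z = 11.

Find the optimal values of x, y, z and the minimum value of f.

Using Lagrange multipliers on f = x^2 + y^2 + 2z^2 with constraint x + y + z = 11:
Conditions: 2*1*x = lambda, 2*1*y = lambda, 2*2*z = lambda
So x = lambda/2, y = lambda/2, z = lambda/4
Substituting into constraint: lambda * (5/4) = 11
lambda = 44/5
x = 22/5, y = 22/5, z = 11/5
Minimum value = 242/5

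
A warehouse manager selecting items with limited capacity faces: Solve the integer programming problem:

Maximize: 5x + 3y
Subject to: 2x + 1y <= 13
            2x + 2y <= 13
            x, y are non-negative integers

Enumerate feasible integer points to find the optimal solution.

Constraint 1: 2x + 1y <= 13
Constraint 2: 2x + 2y <= 13
Feasible x range (need y >= 0): 0 <= x <= min(13/2, 13/2) => x in {0, ..., 6}.
Enumerate feasible integer points row by row (the coefficient of y is 3 > 0, so for each x the largest feasible y gives the best value):
  x = 0: y <= min((13 - 2*0)/1, (13 - 2*0)/2) => y in {0, ..., 6}; best 5*0 + 3*6 = 18
  x = 1: y <= min((13 - 2*1)/1, (13 - 2*1)/2) => y in {0, ..., 5}; best 5*1 + 3*5 = 20
  x = 2: y <= min((13 - 2*2)/1, (13 - 2*2)/2) => y in {0, ..., 4}; best 5*2 + 3*4 = 22
  x = 3: y <= min((13 - 2*3)/1, (13 - 2*3)/2) => y in {0, ..., 3}; best 5*3 + 3*3 = 24
  x = 4: y <= min((13 - 2*4)/1, (13 - 2*4)/2) => y in {0, ..., 2}; best 5*4 + 3*2 = 26
  x = 5: y <= min((13 - 2*5)/1, (13 - 2*5)/2) => y in {0, ..., 1}; best 5*5 + 3*1 = 28
  x = 6: y <= min((13 - 2*6)/1, (13 - 2*6)/2) => y in {0}; best 5*6 + 3*0 = 30
The maximum 5x + 3y = 30 is achieved at x = 6, y = 0.
Check: 2*6 + 1*0 = 12 <= 13 and 2*6 + 2*0 = 12 <= 13.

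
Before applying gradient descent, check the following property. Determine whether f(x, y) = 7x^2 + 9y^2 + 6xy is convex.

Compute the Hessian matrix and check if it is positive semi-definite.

f(x,y) = 7x^2 + 9y^2 + 6xy
Hessian H = [[14, 6], [6, 18]]
trace(H) = 32, det(H) = 216
Eigenvalues: (32 +/- sqrt(160)) / 2 = 22.32, 9.675
Since both eigenvalues > 0, f is convex.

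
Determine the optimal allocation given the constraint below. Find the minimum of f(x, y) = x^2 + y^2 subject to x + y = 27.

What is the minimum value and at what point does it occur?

Substitute y = 27 - x into f(x,y) = x^2 + y^2:
g(x) = x^2 + (27 - x)^2 = 2x^2 - 54x + 729
g'(x) = 4x - 54 = 0  =>  x = 27/2
y = 27 - 27/2 = 27/2
Minimum value = (27/2)^2 + (27/2)^2 = 729/2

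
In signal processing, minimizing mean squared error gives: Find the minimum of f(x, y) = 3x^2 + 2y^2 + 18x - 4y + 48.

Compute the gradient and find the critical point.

f(x,y) = 3x^2 + 2y^2 + 18x - 4y + 48
df/dx = 6x + (18) = 0  =>  x = -3
df/dy = 4y + (-4) = 0  =>  y = 1
f(-3, 1) = 3*(-3)^2 + 2*(1)^2 + 18*(-3) + -4*(1) + 48 = 19
Hessian is diagonal with entries 6, 4 > 0, so this is a minimum.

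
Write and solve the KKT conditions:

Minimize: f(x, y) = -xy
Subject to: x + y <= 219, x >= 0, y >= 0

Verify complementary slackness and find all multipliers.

Problem: min -xy s.t. x + y <= 219 (multiplier lambda), x >= 0 (mu_x), y >= 0 (mu_y)
KKT stationarity: -y + lambda - mu_x = 0, -x + lambda - mu_y = 0, with lambda, mu_x, mu_y >= 0
Complementary slackness: lambda*(x + y - 219) = 0, mu_x*x = 0, mu_y*y = 0
If lambda = 0: y = -mu_x <= 0 and x = -mu_y <= 0 force x = y = 0 with f = 0; but x = y = 219/2 is feasible with f = -47961/4 < 0, so this is not the minimum. Hence lambda > 0 and x + y = 219.
Try x > 0, y > 0 (so mu_x = mu_y = 0): y = lambda, x = lambda => x = y = lambda
x + y = 219 => 2*lambda = 219 => lambda = 219/2
x* = y* = 219/2 > 0, consistent with mu_x = mu_y = 0.
(Any feasible point with x = 0 or y = 0 has f = 0 > -47961/4, so the minimum is not on those boundaries.)
min(-xy) = -47961/4 (i.e. max xy = 47961/4)
Multipliers: lambda = 219/2, mu_x = 0, mu_y = 0
Complementary slackness: lambda*(x + y - 219) = 219/2*(219/2 + 219/2 - 219) = 0, mu_x*x = 0*219/2 = 0, mu_y*y = 0*219/2 = 0. Satisfied.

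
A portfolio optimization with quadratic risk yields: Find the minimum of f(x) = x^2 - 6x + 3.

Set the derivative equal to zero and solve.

f(x) = x^2 - 6x + 3
f'(x) = 2x + (-6) = 0
x = 6/2 = 3
f(3) = -6
Since f''(x) = 2 > 0, this is a minimum.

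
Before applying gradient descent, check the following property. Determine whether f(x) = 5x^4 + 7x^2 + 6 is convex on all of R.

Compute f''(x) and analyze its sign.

f(x) = 5x^4 + 7x^2 + 6
f'(x) = 20x^3 + 14x
f''(x) = 60x^2 + 14
f''(x) = 60x^2 + 14 >= 14 > 0 for all x
Therefore, f is convex on R.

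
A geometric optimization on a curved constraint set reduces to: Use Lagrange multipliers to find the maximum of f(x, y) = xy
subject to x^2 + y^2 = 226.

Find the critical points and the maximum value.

Lagrange conditions: y = 2*lambda*x and x = 2*lambda*y
If x = 0 then y = 0, violating the constraint, so x, y != 0.
Dividing: y/x = x/y => x^2 = y^2 => y = x or y = -x
Constraint: 2x^2 = 226 => x^2 = 113 => x = +/-sqrt(113)
Critical points: (sqrt(113), sqrt(113)), (-sqrt(113), -sqrt(113)), (sqrt(113), -sqrt(113)), (-sqrt(113), sqrt(113))
  y = x:  xy = x^2 = 113  at (sqrt(113), sqrt(113)) and (-sqrt(113), -sqrt(113))
  y = -x: xy = -x^2 = -113 at (sqrt(113), -sqrt(113)) and (-sqrt(113), sqrt(113))
Maximum xy = 113 at (sqrt(113), sqrt(113)) and (-sqrt(113), -sqrt(113))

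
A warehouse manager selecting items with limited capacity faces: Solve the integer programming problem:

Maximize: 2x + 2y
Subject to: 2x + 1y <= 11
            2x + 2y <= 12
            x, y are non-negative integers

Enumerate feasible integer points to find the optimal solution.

Constraint 1: 2x + 1y <= 11
Constraint 2: 2x + 2y <= 12
Feasible x range (need y >= 0): 0 <= x <= min(11/2, 12/2) => x in {0, ..., 5}.
Enumerate feasible integer points row by row (the coefficient of y is 2 > 0, so for each x the largest feasible y gives the best value):
  x = 0: y <= min((11 - 2*0)/1, (12 - 2*0)/2) => y in {0, ..., 6}; best 2*0 + 2*6 = 12
  x = 1: y <= min((11 - 2*1)/1, (12 - 2*1)/2) => y in {0, ..., 5}; best 2*1 + 2*5 = 12
  x = 2: y <= min((11 - 2*2)/1, (12 - 2*2)/2) => y in {0, ..., 4}; best 2*2 + 2*4 = 12
  x = 3: y <= min((11 - 2*3)/1, (12 - 2*3)/2) => y in {0, ..., 3}; best 2*3 + 2*3 = 12
  x = 4: y <= min((11 - 2*4)/1, (12 - 2*4)/2) => y in {0, ..., 2}; best 2*4 + 2*2 = 12
  x = 5: y <= min((11 - 2*5)/1, (12 - 2*5)/2) => y in {0, ..., 1}; best 2*5 + 2*1 = 12
The maximum 2x + 2y = 12 is achieved at x = 0, y = 6.
(The same value 12 is also attained at (1, 5), (2, 4), (3, 3), (4, 2), (5, 1).)
Check: 2*0 + 1*6 = 6 <= 11 and 2*0 + 2*6 = 12 <= 12.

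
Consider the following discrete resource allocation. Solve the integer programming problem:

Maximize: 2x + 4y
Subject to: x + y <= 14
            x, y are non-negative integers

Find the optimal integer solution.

Objective: 2x + 4y, constraint: x + y <= 14
Coefficient of y is 4 > coefficient of x is 2, so allocate the entire budget to y.
Optimal: x = 0, y = 14, value = 56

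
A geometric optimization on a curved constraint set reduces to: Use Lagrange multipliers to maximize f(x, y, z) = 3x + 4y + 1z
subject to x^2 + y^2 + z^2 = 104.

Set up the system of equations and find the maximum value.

Lagrange conditions: 3 = 2*lambda*x, 4 = 2*lambda*y, 1 = 2*lambda*z
So x:3 = y:4 = z:1, i.e. x = 3t, y = 4t, z = 1t
Constraint: t^2*(3^2 + 4^2 + 1^2) = 104
  t^2 * 26 = 104  =>  t = sqrt(4)
Maximum = 3*3t + 4*4t + 1*1t = 26*sqrt(4) = 52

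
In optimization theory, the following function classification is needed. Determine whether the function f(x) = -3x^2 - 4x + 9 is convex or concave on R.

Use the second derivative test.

f(x) = -3x^2 - 4x + 9
f'(x) = -6x - 4
f''(x) = -6
Since f''(x) = -6 < 0 for all x, f is concave on R.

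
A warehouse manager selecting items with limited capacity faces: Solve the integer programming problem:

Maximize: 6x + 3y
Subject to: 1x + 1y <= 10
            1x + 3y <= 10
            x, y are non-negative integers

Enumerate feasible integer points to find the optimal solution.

Constraint 1: 1x + 1y <= 10
Constraint 2: 1x + 3y <= 10
Feasible x range (need y >= 0): 0 <= x <= min(10/1, 10/1) => x in {0, ..., 10}.
Enumerate feasible integer points row by row (the coefficient of y is 3 > 0, so for each x the largest feasible y gives the best value):
  x = 0: y <= min((10 - 1*0)/1, (10 - 1*0)/3) => y in {0, ..., 3}; best 6*0 + 3*3 = 9
  x = 1: y <= min((10 - 1*1)/1, (10 - 1*1)/3) => y in {0, ..., 3}; best 6*1 + 3*3 = 15
  x = 2: y <= min((10 - 1*2)/1, (10 - 1*2)/3) => y in {0, ..., 2}; best 6*2 + 3*2 = 18
  x = 3: y <= min((10 - 1*3)/1, (10 - 1*3)/3) => y in {0, ..., 2}; best 6*3 + 3*2 = 24
  x = 4: y <= min((10 - 1*4)/1, (10 - 1*4)/3) => y in {0, ..., 2}; best 6*4 + 3*2 = 30
  x = 5: y <= min((10 - 1*5)/1, (10 - 1*5)/3) => y in {0, ..., 1}; best 6*5 + 3*1 = 33
  x = 6: y <= min((10 - 1*6)/1, (10 - 1*6)/3) => y in {0, ..., 1}; best 6*6 + 3*1 = 39
  x = 7: y <= min((10 - 1*7)/1, (10 - 1*7)/3) => y in {0, ..., 1}; best 6*7 + 3*1 = 45
  x = 8: y <= min((10 - 1*8)/1, (10 - 1*8)/3) => y in {0}; best 6*8 + 3*0 = 48
  x = 9: y <= min((10 - 1*9)/1, (10 - 1*9)/3) => y in {0}; best 6*9 + 3*0 = 54
  x = 10: y <= min((10 - 1*10)/1, (10 - 1*10)/3) => y in {0}; best 6*10 + 3*0 = 60
The maximum 6x + 3y = 60 is achieved at x = 10, y = 0.
Check: 1*10 + 1*0 = 10 <= 10 and 1*10 + 3*0 = 10 <= 10.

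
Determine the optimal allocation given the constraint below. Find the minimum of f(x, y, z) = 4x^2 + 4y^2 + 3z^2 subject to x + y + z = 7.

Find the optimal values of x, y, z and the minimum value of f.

Using Lagrange multipliers on f = 4x^2 + 4y^2 + 3z^2 with constraint x + y + z = 7:
Conditions: 2*4*x = lambda, 2*4*y = lambda, 2*3*z = lambda
So x = lambda/8, y = lambda/8, z = lambda/6
Substituting into constraint: lambda * (5/12) = 7
lambda = 84/5
x = 21/10, y = 21/10, z = 14/5
Minimum value = 294/5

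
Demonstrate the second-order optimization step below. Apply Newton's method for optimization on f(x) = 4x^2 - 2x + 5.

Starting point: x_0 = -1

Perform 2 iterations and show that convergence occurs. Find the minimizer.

f(x) = 4x^2 - 2x + 5, f'(x) = 8x + (-2), f''(x) = 8
Step 1: f'(-1) = -10, x_1 = -1 - -10/8 = 1/4
Step 2: f'(1/4) = 0, x_2 = 1/4 (converged)
Newton's method converges in 1 step for quadratics.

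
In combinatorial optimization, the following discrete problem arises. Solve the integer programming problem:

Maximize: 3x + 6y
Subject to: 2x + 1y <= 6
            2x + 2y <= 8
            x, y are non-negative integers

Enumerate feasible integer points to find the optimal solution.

Constraint 1: 2x + 1y <= 6
Constraint 2: 2x + 2y <= 8
Feasible x range (need y >= 0): 0 <= x <= min(6/2, 8/2) => x in {0, ..., 3}.
Enumerate feasible integer points row by row (the coefficient of y is 6 > 0, so for each x the largest feasible y gives the best value):
  x = 0: y <= min((6 - 2*0)/1, (8 - 2*0)/2) => y in {0, ..., 4}; best 3*0 + 6*4 = 24
  x = 1: y <= min((6 - 2*1)/1, (8 - 2*1)/2) => y in {0, ..., 3}; best 3*1 + 6*3 = 21
  x = 2: y <= min((6 - 2*2)/1, (8 - 2*2)/2) => y in {0, ..., 2}; best 3*2 + 6*2 = 18
  x = 3: y <= min((6 - 2*3)/1, (8 - 2*3)/2) => y in {0}; best 3*3 + 6*0 = 9
The maximum 3x + 6y = 24 is achieved at x = 0, y = 4.
Check: 2*0 + 1*4 = 4 <= 6 and 2*0 + 2*4 = 8 <= 8.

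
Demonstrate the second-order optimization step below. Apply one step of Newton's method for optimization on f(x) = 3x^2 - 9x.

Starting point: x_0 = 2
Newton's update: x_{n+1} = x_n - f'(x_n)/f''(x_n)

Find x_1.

f(x) = 3x^2 - 9x
f'(x) = 6x + (-9), f''(x) = 6
Newton step: x_1 = x_0 - f'(x_0)/f''(x_0)
f'(2) = 3
x_1 = 2 - 3/6 = 3/2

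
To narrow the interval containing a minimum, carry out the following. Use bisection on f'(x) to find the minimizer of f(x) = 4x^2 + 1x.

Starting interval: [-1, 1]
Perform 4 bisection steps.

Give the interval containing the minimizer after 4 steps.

Finding critical point of f(x) = 4x^2 + 1x using bisection on f'(x) = 8x + 1.
f'(x) = 0 when x = -1/8.
Starting interval: [-1, 1]
Step 1: mid = 0, f'(mid) = 1, new interval = [-1, 0]
Step 2: mid = -1/2, f'(mid) = -3, new interval = [-1/2, 0]
Step 3: mid = -1/4, f'(mid) = -1, new interval = [-1/4, 0]
Step 4: mid = -1/8, f'(mid) = 0, new interval = [-1/8, -1/8]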